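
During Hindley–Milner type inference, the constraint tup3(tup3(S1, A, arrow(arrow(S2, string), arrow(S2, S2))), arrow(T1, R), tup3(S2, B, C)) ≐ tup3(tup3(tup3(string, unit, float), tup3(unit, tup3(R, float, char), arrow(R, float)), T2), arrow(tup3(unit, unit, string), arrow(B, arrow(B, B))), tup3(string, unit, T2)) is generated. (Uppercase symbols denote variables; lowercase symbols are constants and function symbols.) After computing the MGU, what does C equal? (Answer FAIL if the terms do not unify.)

arrow(arrow(string, string), arrow(string, string))

Decompose tup3/3: tup3(S1, A, arrow(arrow(S2, string), arrow(S2, S2))) ≐ tup3(tup3(string, unit, float), tup3(unit, tup3(R, float, char), arrow(R, float)), T2),  arrow(T1, R) ≐ arrow(tup3(unit, unit, string), arrow(B, arrow(B, B))),  tup3(S2, B, C) ≐ tup3(string, unit, T2).
Decompose tup3/3: S1 ≐ tup3(string, unit, float),  A ≐ tup3(unit, tup3(R, float, char), arrow(R, float)),  arrow(arrow(S2, string), arrow(S2, S2)) ≐ T2.
Bind S1 := tup3(string, unit, float); no other remaining equation mentions S1.
Bind A := tup3(unit, tup3(R, float, char), arrow(R, float)); no other remaining equation mentions A.
Bind T2 := arrow(arrow(S2, string), arrow(S2, S2)); substituting into the one remaining equation that mentions T2 gives: tup3(S2, B, C) ≐ tup3(string, unit, arrow(arrow(S2, string), arrow(S2, S2))).
Decompose arrow/2: T1 ≐ tup3(unit, unit, string),  R ≐ arrow(B, arrow(B, B)).
Bind T1 := tup3(unit, unit, string); no other remaining equation mentions T1.
Bind R := arrow(B, arrow(B, B)); no other remaining equation mentions R. Substituting into the earlier binding gives A := tup3(unit, tup3(arrow(B, arrow(B, B)), float, char), arrow(arrow(B, arrow(B, B)), float)).
Decompose tup3/3: S2 ≐ string,  B ≐ unit,  C ≐ arrow(arrow(S2, string), arrow(S2, S2)).
Bind S2 := string; substituting into the one remaining equation that mentions S2 gives: C ≐ arrow(arrow(string, string), arrow(string, string)). Substituting into the earlier binding gives T2 := arrow(arrow(string, string), arrow(string, string)).
Bind B := unit; no other remaining equation mentions B. Substituting into the earlier bindings gives A := tup3(unit, tup3(arrow(unit, arrow(unit, unit)), float, char), arrow(arrow(unit, arrow(unit, unit)), float)), R := arrow(unit, arrow(unit, unit)).
Bind C := arrow(arrow(string, string), arrow(string, string)).
MGU = { S1 ↦ tup3(string, unit, float), A ↦ tup3(unit, tup3(arrow(unit, arrow(unit, unit)), float, char), arrow(arrow(unit, arrow(unit, unit)), float)), T2 ↦ arrow(arrow(string, string), arrow(string, string)), T1 ↦ tup3(unit, unit, string), R ↦ arrow(unit, arrow(unit, unit)), S2 ↦ string, B ↦ unit, C ↦ arrow(arrow(string, string), arrow(string, string)) }, so C ↦ arrow(arrow(string, string), arrow(string, string)).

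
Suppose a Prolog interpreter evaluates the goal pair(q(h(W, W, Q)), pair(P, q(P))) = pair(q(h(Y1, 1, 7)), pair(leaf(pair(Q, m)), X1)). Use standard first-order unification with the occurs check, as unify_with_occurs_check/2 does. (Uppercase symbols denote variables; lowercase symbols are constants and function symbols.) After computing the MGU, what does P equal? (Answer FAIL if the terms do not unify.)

leaf(pair(7, m))

Decompose pair/2: q(h(W, W, Q)) = q(h(Y1, 1, 7)),  pair(P, q(P)) = pair(leaf(pair(Q, m)), X1).
Decompose q/1: h(W, W, Q) = h(Y1, 1, 7).
Decompose h/3: W = Y1,  W = 1,  Q = 7.
Bind W := Y1; substituting into the one remaining equation that mentions W gives: Y1 = 1.
Bind Y1 := 1; no other remaining equation mentions Y1. Substituting into the earlier binding gives W := 1.
Bind Q := 7; substituting into the remaining equation gives: pair(P, q(P)) = pair(leaf(pair(7, m)), X1).
Decompose pair/2: P = leaf(pair(7, m)),  q(P) = X1.
Bind P := leaf(pair(7, m)); substituting into the remaining equation gives: q(leaf(pair(7, m))) = X1.
Bind X1 := q(leaf(pair(7, m))).
MGU = { W -> 1, Y1 -> 1, Q -> 7, P -> leaf(pair(7, m)), X1 -> q(leaf(pair(7, m))) }, so P -> leaf(pair(7, m)).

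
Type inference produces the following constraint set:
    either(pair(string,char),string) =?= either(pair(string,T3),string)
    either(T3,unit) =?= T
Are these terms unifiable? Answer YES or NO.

YES

Decompose either/2: pair(string,char) =?= pair(string,T3),  string =?= string.
Decompose pair/2: string =?= string,  char =?= T3.
Delete trivial equation string =?= string.
Bind T3 := char; substituting into the one remaining equation that mentions T3 gives: either(char,unit) =?= T.
Delete trivial equation string =?= string.
Bind T := either(char,unit).
No equations remain and no clash or occurs-check failure arose, so a unifier exists.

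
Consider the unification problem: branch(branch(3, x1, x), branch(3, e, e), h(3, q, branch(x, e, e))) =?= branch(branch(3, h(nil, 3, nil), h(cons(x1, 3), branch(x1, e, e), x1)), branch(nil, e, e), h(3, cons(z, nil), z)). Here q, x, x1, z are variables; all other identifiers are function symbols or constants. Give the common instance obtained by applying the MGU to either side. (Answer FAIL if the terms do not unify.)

Decompose branch/3: branch(3, x1, x) =?= branch(3, h(nil, 3, nil), h(cons(x1, 3), branch(x1, e, e), x1)),  branch(3, e, e) =?= branch(nil, e, e),  h(3, q, branch(x, e, e)) =?= h(3, cons(z, nil), z).
Decompose branch/3: 3 =?= 3,  x1 =?= h(nil, 3, nil),  x =?= h(cons(x1, 3), branch(x1, e, e), x1).
Delete trivial equation 3 =?= 3.
Bind x1 := h(nil, 3, nil); substituting into the one remaining equation that mentions x1 gives: x =?= h(cons(h(nil, 3, nil), 3), branch(h(nil, 3, nil), e, e), h(nil, 3, nil)).
Bind x := h(cons(h(nil, 3, nil), 3), branch(h(nil, 3, nil), e, e), h(nil, 3, nil)); substituting into the one remaining equation that mentions x gives: h(3, q, branch(h(cons(h(nil, 3, nil), 3), branch(h(nil, 3, nil), e, e), h(nil, 3, nil)), e, e)) =?= h(3, cons(z, nil), z).
Decompose branch/3: 3 =?= nil,  e =?= e,  e =?= e.
Clash: constants 3 and nil differ; no unifier exists.

FAIL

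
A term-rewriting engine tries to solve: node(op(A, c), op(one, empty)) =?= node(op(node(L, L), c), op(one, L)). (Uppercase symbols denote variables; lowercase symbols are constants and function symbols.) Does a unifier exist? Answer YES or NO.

YES

Decompose node/2: op(A, c) =?= op(node(L, L), c),  op(one, empty) =?= op(one, L).
Decompose op/2: A =?= node(L, L),  c =?= c.
Bind A := node(L, L); no other remaining equation mentions A.
Delete trivial equation c =?= c.
Decompose op/2: one =?= one,  empty =?= L.
Delete trivial equation one =?= one.
Bind L := empty. Substituting into the earlier binding gives A := node(empty, empty).
No equations remain and no clash or occurs-check failure arose, so a unifier exists.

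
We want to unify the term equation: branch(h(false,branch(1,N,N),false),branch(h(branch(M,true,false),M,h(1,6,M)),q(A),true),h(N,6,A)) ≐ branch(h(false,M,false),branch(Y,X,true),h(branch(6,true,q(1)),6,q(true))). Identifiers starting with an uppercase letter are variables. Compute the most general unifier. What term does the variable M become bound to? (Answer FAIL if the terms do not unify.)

branch(1,branch(6,true,q(1)),branch(6,true,q(1)))

Decompose branch/3: h(false,branch(1,N,N),false) ≐ h(false,M,false),  branch(h(branch(M,true,false),M,h(1,6,M)),q(A),true) ≐ branch(Y,X,true),  h(N,6,A) ≐ h(branch(6,true,q(1)),6,q(true)).
Decompose h/3: false ≐ false,  branch(1,N,N) ≐ M,  false ≐ false.
Delete trivial equation false ≐ false.
Bind M := branch(1,N,N); substituting into the one remaining equation that mentions M gives: branch(h(branch(branch(1,N,N),true,false),branch(1,N,N),h(1,6,branch(1,N,N))),q(A),true) ≐ branch(Y,X,true).
Delete trivial equation false ≐ false.
Decompose branch/3: h(branch(branch(1,N,N),true,false),branch(1,N,N),h(1,6,branch(1,N,N))) ≐ Y,  q(A) ≐ X,  true ≐ true.
Bind Y := h(branch(branch(1,N,N),true,false),branch(1,N,N),h(1,6,branch(1,N,N))); no other remaining equation mentions Y.
Bind X := q(A); no other remaining equation mentions X.
Delete trivial equation true ≐ true.
Decompose h/3: N ≐ branch(6,true,q(1)),  6 ≐ 6,  A ≐ q(true).
Bind N := branch(6,true,q(1)); no other remaining equation mentions N. Substituting into the earlier bindings gives M := branch(1,branch(6,true,q(1)),branch(6,true,q(1))), Y := h(branch(branch(1,branch(6,true,q(1)),branch(6,true,q(1))),true,false),branch(1,branch(6,true,q(1)),branch(6,true,q(1))),h(1,6,branch(1,branch(6,true,q(1)),branch(6,true,q(1))))).
Delete trivial equation 6 ≐ 6.
Bind A := q(true). Substituting into the earlier binding gives X := q(q(true)).
MGU = { M ↦ branch(1,branch(6,true,q(1)),branch(6,true,q(1))), Y ↦ h(branch(branch(1,branch(6,true,q(1)),branch(6,true,q(1))),true,false),branch(1,branch(6,true,q(1)),branch(6,true,q(1))),h(1,6,branch(1,branch(6,true,q(1)),branch(6,true,q(1))))), X ↦ q(q(true)), N ↦ branch(6,true,q(1)), A ↦ q(true) }, so M ↦ branch(1,branch(6,true,q(1)),branch(6,true,q(1))).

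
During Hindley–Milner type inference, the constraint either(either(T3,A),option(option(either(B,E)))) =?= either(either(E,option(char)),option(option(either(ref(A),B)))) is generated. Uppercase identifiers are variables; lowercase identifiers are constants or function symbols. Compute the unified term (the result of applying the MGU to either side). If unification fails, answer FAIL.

either(either(ref(option(char)),option(char)),option(option(either(ref(option(char)),ref(option(char))))))

Decompose either/2: either(T3,A) =?= either(E,option(char)),  option(option(either(B,E))) =?= option(option(either(ref(A),B))).
Decompose either/2: T3 =?= E,  A =?= option(char).
Bind T3 := E; no other remaining equation mentions T3.
Bind A := option(char); substituting into the remaining equation gives: option(option(either(B,E))) =?= option(option(either(ref(option(char)),B))).
Decompose option/1: option(either(B,E)) =?= option(either(ref(option(char)),B)).
Decompose option/1: either(B,E) =?= either(ref(option(char)),B).
Decompose either/2: B =?= ref(option(char)),  E =?= B.
Bind B := ref(option(char)); substituting into the remaining equation gives: E =?= ref(option(char)).
Bind E := ref(option(char)). Substituting into the earlier binding gives T3 := ref(option(char)).
Applying the MGU to either side gives either(either(ref(option(char)),option(char)),option(option(either(ref(option(char)),ref(option(char)))))).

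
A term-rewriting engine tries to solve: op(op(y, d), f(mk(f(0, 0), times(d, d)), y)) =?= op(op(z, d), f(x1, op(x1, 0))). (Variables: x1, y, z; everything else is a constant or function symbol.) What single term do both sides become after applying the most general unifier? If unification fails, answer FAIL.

Decompose op/2: op(y, d) =?= op(z, d),  f(mk(f(0, 0), times(d, d)), y) =?= f(x1, op(x1, 0)).
Decompose op/2: y =?= z,  d =?= d.
Bind y := z; substituting into the one remaining equation that mentions y gives: f(mk(f(0, 0), times(d, d)), z) =?= f(x1, op(x1, 0)).
Delete trivial equation d =?= d.
Decompose f/2: mk(f(0, 0), times(d, d)) =?= x1,  z =?= op(x1, 0).
Bind x1 := mk(f(0, 0), times(d, d)); substituting into the remaining equation gives: z =?= op(mk(f(0, 0), times(d, d)), 0).
Bind z := op(mk(f(0, 0), times(d, d)), 0). Substituting into the earlier binding gives y := op(mk(f(0, 0), times(d, d)), 0).
Applying the MGU to either side gives op(op(op(mk(f(0, 0), times(d, d)), 0), d), f(mk(f(0, 0), times(d, d)), op(mk(f(0, 0), times(d, d)), 0))).

op(op(op(mk(f(0, 0), times(d, d)), 0), d), f(mk(f(0, 0), times(d, d)), op(mk(f(0, 0), times(d, d)), 0)))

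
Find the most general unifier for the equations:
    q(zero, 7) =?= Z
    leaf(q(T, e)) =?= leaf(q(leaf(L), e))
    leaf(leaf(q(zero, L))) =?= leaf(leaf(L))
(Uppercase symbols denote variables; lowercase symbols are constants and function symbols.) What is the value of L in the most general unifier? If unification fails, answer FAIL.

FAIL

Bind Z := q(zero, 7); no other remaining equation mentions Z.
Decompose leaf/1: q(T, e) =?= q(leaf(L), e).
Decompose q/2: T =?= leaf(L),  e =?= e.
Bind T := leaf(L); no other remaining equation mentions T.
Delete trivial equation e =?= e.
Decompose leaf/1: leaf(q(zero, L)) =?= leaf(L).
Decompose leaf/1: q(zero, L) =?= L.
Occurs check fails: L occurs in q(zero, L); the equation L =?= q(zero, L) has no finite solution.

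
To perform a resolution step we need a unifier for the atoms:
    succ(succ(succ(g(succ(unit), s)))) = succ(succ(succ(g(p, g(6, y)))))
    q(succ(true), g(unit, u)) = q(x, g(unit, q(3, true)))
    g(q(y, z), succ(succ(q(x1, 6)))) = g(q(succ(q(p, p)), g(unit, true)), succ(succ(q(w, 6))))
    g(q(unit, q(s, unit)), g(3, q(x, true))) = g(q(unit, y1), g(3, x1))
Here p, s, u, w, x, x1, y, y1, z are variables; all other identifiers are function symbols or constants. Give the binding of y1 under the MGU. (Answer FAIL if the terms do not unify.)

q(g(6, succ(q(succ(unit), succ(unit)))), unit)

Decompose succ/1: succ(succ(g(succ(unit), s))) = succ(succ(g(p, g(6, y)))).
Decompose succ/1: succ(g(succ(unit), s)) = succ(g(p, g(6, y))).
Decompose succ/1: g(succ(unit), s) = g(p, g(6, y)).
Decompose g/2: succ(unit) = p,  s = g(6, y).
Bind p := succ(unit); substituting into the one remaining equation that mentions p gives: g(q(y, z), succ(succ(q(x1, 6)))) = g(q(succ(q(succ(unit), succ(unit))), g(unit, true)), succ(succ(q(w, 6)))).
Bind s := g(6, y); substituting into the one remaining equation that mentions s gives: g(q(unit, q(g(6, y), unit)), g(3, q(x, true))) = g(q(unit, y1), g(3, x1)).
Decompose q/2: succ(true) = x,  g(unit, u) = g(unit, q(3, true)).
Bind x := succ(true); substituting into the one remaining equation that mentions x gives: g(q(unit, q(g(6, y), unit)), g(3, q(succ(true), true))) = g(q(unit, y1), g(3, x1)).
Decompose g/2: unit = unit,  u = q(3, true).
Delete trivial equation unit = unit.
Bind u := q(3, true); no other remaining equation mentions u.
Decompose g/2: q(y, z) = q(succ(q(succ(unit), succ(unit))), g(unit, true)),  succ(succ(q(x1, 6))) = succ(succ(q(w, 6))).
Decompose q/2: y = succ(q(succ(unit), succ(unit))),  z = g(unit, true).
Bind y := succ(q(succ(unit), succ(unit))); substituting into the one remaining equation that mentions y gives: g(q(unit, q(g(6, succ(q(succ(unit), succ(unit)))), unit)), g(3, q(succ(true), true))) = g(q(unit, y1), g(3, x1)). Substituting into the earlier binding gives s := g(6, succ(q(succ(unit), succ(unit)))).
Bind z := g(unit, true); no other remaining equation mentions z.
Decompose succ/1: succ(q(x1, 6)) = succ(q(w, 6)).
Decompose succ/1: q(x1, 6) = q(w, 6).
Decompose q/2: x1 = w,  6 = 6.
Bind x1 := w; substituting into the one remaining equation that mentions x1 gives: g(q(unit, q(g(6, succ(q(succ(unit), succ(unit)))), unit)), g(3, q(succ(true), true))) = g(q(unit, y1), g(3, w)).
Delete trivial equation 6 = 6.
Decompose g/2: q(unit, q(g(6, succ(q(succ(unit), succ(unit)))), unit)) = q(unit, y1),  g(3, q(succ(true), true)) = g(3, w).
Decompose q/2: unit = unit,  q(g(6, succ(q(succ(unit), succ(unit)))), unit) = y1.
Delete trivial equation unit = unit.
Bind y1 := q(g(6, succ(q(succ(unit), succ(unit)))), unit); no other remaining equation mentions y1.
Decompose g/2: 3 = 3,  q(succ(true), true) = w.
Delete trivial equation 3 = 3.
Bind w := q(succ(true), true). Substituting into the earlier binding gives x1 := q(succ(true), true).
MGU = { p -> succ(unit), s -> g(6, succ(q(succ(unit), succ(unit)))), x -> succ(true), u -> q(3, true), y -> succ(q(succ(unit), succ(unit))), z -> g(unit, true), x1 -> q(succ(true), true), y1 -> q(g(6, succ(q(succ(unit), succ(unit)))), unit), w -> q(succ(true), true) }, so y1 -> q(g(6, succ(q(succ(unit), succ(unit)))), unit).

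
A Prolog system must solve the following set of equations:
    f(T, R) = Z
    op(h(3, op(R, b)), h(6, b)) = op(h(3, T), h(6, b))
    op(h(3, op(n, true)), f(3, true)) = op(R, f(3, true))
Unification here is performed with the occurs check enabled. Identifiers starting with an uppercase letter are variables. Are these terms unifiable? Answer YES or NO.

YES

Bind Z := f(T, R); no other remaining equation mentions Z.
Decompose op/2: h(3, op(R, b)) = h(3, T),  h(6, b) = h(6, b).
Decompose h/2: 3 = 3,  op(R, b) = T.
Delete trivial equation 3 = 3.
Bind T := op(R, b); no other remaining equation mentions T. Substituting into the earlier binding gives Z := f(op(R, b), R).
Delete trivial equation h(6, b) = h(6, b).
Decompose op/2: h(3, op(n, true)) = R,  f(3, true) = f(3, true).
Bind R := h(3, op(n, true)); no other remaining equation mentions R. Substituting into the earlier bindings gives Z := f(op(h(3, op(n, true)), b), h(3, op(n, true))), T := op(h(3, op(n, true)), b).
Delete trivial equation f(3, true) = f(3, true).
No equations remain and no clash or occurs-check failure arose, so a unifier exists.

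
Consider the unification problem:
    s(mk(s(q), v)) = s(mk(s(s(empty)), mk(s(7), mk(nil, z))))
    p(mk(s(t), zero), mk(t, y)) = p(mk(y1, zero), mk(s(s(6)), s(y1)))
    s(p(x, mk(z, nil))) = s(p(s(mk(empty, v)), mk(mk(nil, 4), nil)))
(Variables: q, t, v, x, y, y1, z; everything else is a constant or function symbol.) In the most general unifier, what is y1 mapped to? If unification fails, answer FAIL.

s(s(s(6)))

Decompose s/1: mk(s(q), v) = mk(s(s(empty)), mk(s(7), mk(nil, z))).
Decompose mk/2: s(q) = s(s(empty)),  v = mk(s(7), mk(nil, z)).
Decompose s/1: q = s(empty).
Bind q := s(empty); no other remaining equation mentions q.
Bind v := mk(s(7), mk(nil, z)); substituting into the one remaining equation that mentions v gives: s(p(x, mk(z, nil))) = s(p(s(mk(empty, mk(s(7), mk(nil, z)))), mk(mk(nil, 4), nil))).
Decompose p/2: mk(s(t), zero) = mk(y1, zero),  mk(t, y) = mk(s(s(6)), s(y1)).
Decompose mk/2: s(t) = y1,  zero = zero.
Bind y1 := s(t); substituting into the one remaining equation that mentions y1 gives: mk(t, y) = mk(s(s(6)), s(s(t))).
Delete trivial equation zero = zero.
Decompose mk/2: t = s(s(6)),  y = s(s(t)).
Bind t := s(s(6)); substituting into the one remaining equation that mentions t gives: y = s(s(s(s(6)))). Substituting into the earlier binding gives y1 := s(s(s(6))).
Bind y := s(s(s(s(6)))); no other remaining equation mentions y.
Decompose s/1: p(x, mk(z, nil)) = p(s(mk(empty, mk(s(7), mk(nil, z)))), mk(mk(nil, 4), nil)).
Decompose p/2: x = s(mk(empty, mk(s(7), mk(nil, z)))),  mk(z, nil) = mk(mk(nil, 4), nil).
Bind x := s(mk(empty, mk(s(7), mk(nil, z)))); no other remaining equation mentions x.
Decompose mk/2: z = mk(nil, 4),  nil = nil.
Bind z := mk(nil, 4); no other remaining equation mentions z. Substituting into the earlier bindings gives v := mk(s(7), mk(nil, mk(nil, 4))), x := s(mk(empty, mk(s(7), mk(nil, mk(nil, 4))))).
Delete trivial equation nil = nil.
MGU = { q ↦ s(empty), v ↦ mk(s(7), mk(nil, mk(nil, 4))), y1 ↦ s(s(s(6))), t ↦ s(s(6)), y ↦ s(s(s(s(6)))), x ↦ s(mk(empty, mk(s(7), mk(nil, mk(nil, 4))))), z ↦ mk(nil, 4) }, so y1 ↦ s(s(s(6))).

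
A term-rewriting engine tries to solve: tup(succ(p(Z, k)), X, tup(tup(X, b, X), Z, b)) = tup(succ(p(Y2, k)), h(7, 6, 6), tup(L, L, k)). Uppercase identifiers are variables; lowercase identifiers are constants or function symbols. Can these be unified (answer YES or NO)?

Decompose tup/3: succ(p(Z, k)) = succ(p(Y2, k)),  X = h(7, 6, 6),  tup(tup(X, b, X), Z, b) = tup(L, L, k).
Decompose succ/1: p(Z, k) = p(Y2, k).
Decompose p/2: Z = Y2,  k = k.
Bind Z := Y2; substituting into the one remaining equation that mentions Z gives: tup(tup(X, b, X), Y2, b) = tup(L, L, k).
Delete trivial equation k = k.
Bind X := h(7, 6, 6); substituting into the remaining equation gives: tup(tup(h(7, 6, 6), b, h(7, 6, 6)), Y2, b) = tup(L, L, k).
Decompose tup/3: tup(h(7, 6, 6), b, h(7, 6, 6)) = L,  Y2 = L,  b = k.
Bind L := tup(h(7, 6, 6), b, h(7, 6, 6)); substituting into the one remaining equation that mentions L gives: Y2 = tup(h(7, 6, 6), b, h(7, 6, 6)).
Bind Y2 := tup(h(7, 6, 6), b, h(7, 6, 6)); no other remaining equation mentions Y2. Substituting into the earlier binding gives Z := tup(h(7, 6, 6), b, h(7, 6, 6)).
Clash: constants b and k differ; no unifier exists.

NO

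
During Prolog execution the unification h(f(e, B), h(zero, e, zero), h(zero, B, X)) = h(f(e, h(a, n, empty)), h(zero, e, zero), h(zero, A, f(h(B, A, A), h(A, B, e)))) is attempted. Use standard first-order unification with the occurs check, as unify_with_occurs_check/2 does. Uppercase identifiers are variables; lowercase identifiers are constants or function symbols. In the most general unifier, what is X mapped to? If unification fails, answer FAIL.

f(h(h(a, n, empty), h(a, n, empty), h(a, n, empty)), h(h(a, n, empty), h(a, n, empty), e))

Decompose h/3: f(e, B) = f(e, h(a, n, empty)),  h(zero, e, zero) = h(zero, e, zero),  h(zero, B, X) = h(zero, A, f(h(B, A, A), h(A, B, e))).
Decompose f/2: e = e,  B = h(a, n, empty).
Delete trivial equation e = e.
Bind B := h(a, n, empty); substituting into the one remaining equation that mentions B gives: h(zero, h(a, n, empty), X) = h(zero, A, f(h(h(a, n, empty), A, A), h(A, h(a, n, empty), e))).
Delete trivial equation h(zero, e, zero) = h(zero, e, zero).
Decompose h/3: zero = zero,  h(a, n, empty) = A,  X = f(h(h(a, n, empty), A, A), h(A, h(a, n, empty), e)).
Delete trivial equation zero = zero.
Bind A := h(a, n, empty); substituting into the remaining equation gives: X = f(h(h(a, n, empty), h(a, n, empty), h(a, n, empty)), h(h(a, n, empty), h(a, n, empty), e)).
Bind X := f(h(h(a, n, empty), h(a, n, empty), h(a, n, empty)), h(h(a, n, empty), h(a, n, empty), e)).
MGU = { B -> h(a, n, empty), A -> h(a, n, empty), X -> f(h(h(a, n, empty), h(a, n, empty), h(a, n, empty)), h(h(a, n, empty), h(a, n, empty), e)) }, so X -> f(h(h(a, n, empty), h(a, n, empty), h(a, n, empty)), h(h(a, n, empty), h(a, n, empty), e)).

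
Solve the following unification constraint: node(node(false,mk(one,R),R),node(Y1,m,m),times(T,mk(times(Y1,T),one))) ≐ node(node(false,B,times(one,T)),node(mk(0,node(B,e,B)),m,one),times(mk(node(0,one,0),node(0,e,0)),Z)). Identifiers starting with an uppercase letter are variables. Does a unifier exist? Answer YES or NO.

NO

Decompose node/3: node(false,mk(one,R),R) ≐ node(false,B,times(one,T)),  node(Y1,m,m) ≐ node(mk(0,node(B,e,B)),m,one),  times(T,mk(times(Y1,T),one)) ≐ times(mk(node(0,one,0),node(0,e,0)),Z).
Decompose node/3: false ≐ false,  mk(one,R) ≐ B,  R ≐ times(one,T).
Delete trivial equation false ≐ false.
Bind B := mk(one,R); substituting into the one remaining equation that mentions B gives: node(Y1,m,m) ≐ node(mk(0,node(mk(one,R),e,mk(one,R))),m,one).
Bind R := times(one,T); substituting into the one remaining equation that mentions R gives: node(Y1,m,m) ≐ node(mk(0,node(mk(one,times(one,T)),e,mk(one,times(one,T)))),m,one). Substituting into the earlier binding gives B := mk(one,times(one,T)).
Decompose node/3: Y1 ≐ mk(0,node(mk(one,times(one,T)),e,mk(one,times(one,T)))),  m ≐ m,  m ≐ one.
Bind Y1 := mk(0,node(mk(one,times(one,T)),e,mk(one,times(one,T)))); substituting into the one remaining equation that mentions Y1 gives: times(T,mk(times(mk(0,node(mk(one,times(one,T)),e,mk(one,times(one,T)))),T),one)) ≐ times(mk(node(0,one,0),node(0,e,0)),Z).
Delete trivial equation m ≐ m.
Clash: constants m and one differ; no unifier exists.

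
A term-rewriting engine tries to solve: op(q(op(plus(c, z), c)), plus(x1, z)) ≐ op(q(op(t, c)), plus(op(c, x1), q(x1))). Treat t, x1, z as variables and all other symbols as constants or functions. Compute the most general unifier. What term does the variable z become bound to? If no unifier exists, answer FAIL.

Decompose op/2: q(op(plus(c, z), c)) ≐ q(op(t, c)),  plus(x1, z) ≐ plus(op(c, x1), q(x1)).
Decompose q/1: op(plus(c, z), c) ≐ op(t, c).
Decompose op/2: plus(c, z) ≐ t,  c ≐ c.
Bind t := plus(c, z); no other remaining equation mentions t.
Delete trivial equation c ≐ c.
Decompose plus/2: x1 ≐ op(c, x1),  z ≐ q(x1).
Occurs check fails: x1 occurs in op(c, x1); the equation x1 ≐ op(c, x1) has no finite solution.

FAIL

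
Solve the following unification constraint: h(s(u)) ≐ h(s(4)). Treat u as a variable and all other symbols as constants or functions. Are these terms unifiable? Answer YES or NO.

Decompose h/1: s(u) ≐ s(4).
Decompose s/1: u ≐ 4.
Bind u := 4.
No equations remain and no clash or occurs-check failure arose, so a unifier exists.

YES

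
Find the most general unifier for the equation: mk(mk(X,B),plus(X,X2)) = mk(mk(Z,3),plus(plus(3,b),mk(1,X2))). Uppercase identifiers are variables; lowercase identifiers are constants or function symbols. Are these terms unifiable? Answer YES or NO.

NO

Decompose mk/2: mk(X,B) = mk(Z,3),  plus(X,X2) = plus(plus(3,b),mk(1,X2)).
Decompose mk/2: X = Z,  B = 3.
Bind X := Z; substituting into the one remaining equation that mentions X gives: plus(Z,X2) = plus(plus(3,b),mk(1,X2)).
Bind B := 3; no other remaining equation mentions B.
Decompose plus/2: Z = plus(3,b),  X2 = mk(1,X2).
Bind Z := plus(3,b); no other remaining equation mentions Z. Substituting into the earlier binding gives X := plus(3,b).
Occurs check fails: X2 occurs in mk(1,X2); the equation X2 = mk(1,X2) has no finite solution.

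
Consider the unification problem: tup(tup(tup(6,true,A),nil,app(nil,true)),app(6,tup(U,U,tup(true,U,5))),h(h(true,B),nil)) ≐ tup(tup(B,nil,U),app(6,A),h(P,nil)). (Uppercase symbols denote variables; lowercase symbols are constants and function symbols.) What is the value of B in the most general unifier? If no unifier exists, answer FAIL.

tup(6,true,tup(app(nil,true),app(nil,true),tup(true,app(nil,true),5)))

Decompose tup/3: tup(tup(6,true,A),nil,app(nil,true)) ≐ tup(B,nil,U),  app(6,tup(U,U,tup(true,U,5))) ≐ app(6,A),  h(h(true,B),nil) ≐ h(P,nil).
Decompose tup/3: tup(6,true,A) ≐ B,  nil ≐ nil,  app(nil,true) ≐ U.
Bind B := tup(6,true,A); substituting into the one remaining equation that mentions B gives: h(h(true,tup(6,true,A)),nil) ≐ h(P,nil).
Delete trivial equation nil ≐ nil.
Bind U := app(nil,true); substituting into the one remaining equation that mentions U gives: app(6,tup(app(nil,true),app(nil,true),tup(true,app(nil,true),5))) ≐ app(6,A).
Decompose app/2: 6 ≐ 6,  tup(app(nil,true),app(nil,true),tup(true,app(nil,true),5)) ≐ A.
Delete trivial equation 6 ≐ 6.
Bind A := tup(app(nil,true),app(nil,true),tup(true,app(nil,true),5)); substituting into the remaining equation gives: h(h(true,tup(6,true,tup(app(nil,true),app(nil,true),tup(true,app(nil,true),5)))),nil) ≐ h(P,nil). Substituting into the earlier binding gives B := tup(6,true,tup(app(nil,true),app(nil,true),tup(true,app(nil,true),5))).
Decompose h/2: h(true,tup(6,true,tup(app(nil,true),app(nil,true),tup(true,app(nil,true),5)))) ≐ P,  nil ≐ nil.
Bind P := h(true,tup(6,true,tup(app(nil,true),app(nil,true),tup(true,app(nil,true),5)))); no other remaining equation mentions P.
Delete trivial equation nil ≐ nil.
MGU = { B -> tup(6,true,tup(app(nil,true),app(nil,true),tup(true,app(nil,true),5))), U -> app(nil,true), A -> tup(app(nil,true),app(nil,true),tup(true,app(nil,true),5)), P -> h(true,tup(6,true,tup(app(nil,true),app(nil,true),tup(true,app(nil,true),5)))) }, so B -> tup(6,true,tup(app(nil,true),app(nil,true),tup(true,app(nil,true),5))).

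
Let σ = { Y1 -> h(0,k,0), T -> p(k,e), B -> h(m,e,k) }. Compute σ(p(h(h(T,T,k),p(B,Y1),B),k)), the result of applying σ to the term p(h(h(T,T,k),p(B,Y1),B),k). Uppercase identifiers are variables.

p(h(h(p(k,e),p(k,e),k),p(h(m,e,k),h(0,k,0)),h(m,e,k)),k)

Replace each occurrence of Y1 with h(0,k,0).
Replace each occurrence of T with p(k,e).
Replace each occurrence of B with h(m,e,k).
Result: p(h(h(p(k,e),p(k,e),k),p(h(m,e,k),h(0,k,0)),h(m,e,k)),k).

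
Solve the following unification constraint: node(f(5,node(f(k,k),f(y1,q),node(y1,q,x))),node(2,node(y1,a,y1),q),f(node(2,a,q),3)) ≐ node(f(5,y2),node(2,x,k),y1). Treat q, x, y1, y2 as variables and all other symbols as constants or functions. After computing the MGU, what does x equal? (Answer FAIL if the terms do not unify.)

node(f(node(2,a,k),3),a,f(node(2,a,k),3))

Decompose node/3: f(5,node(f(k,k),f(y1,q),node(y1,q,x))) ≐ f(5,y2),  node(2,node(y1,a,y1),q) ≐ node(2,x,k),  f(node(2,a,q),3) ≐ y1.
Decompose f/2: 5 ≐ 5,  node(f(k,k),f(y1,q),node(y1,q,x)) ≐ y2.
Delete trivial equation 5 ≐ 5.
Bind y2 := node(f(k,k),f(y1,q),node(y1,q,x)); no other remaining equation mentions y2.
Decompose node/3: 2 ≐ 2,  node(y1,a,y1) ≐ x,  q ≐ k.
Delete trivial equation 2 ≐ 2.
Bind x := node(y1,a,y1); no other remaining equation mentions x. Substituting into the earlier binding gives y2 := node(f(k,k),f(y1,q),node(y1,q,node(y1,a,y1))).
Bind q := k; substituting into the remaining equation gives: f(node(2,a,k),3) ≐ y1. Substituting into the earlier binding gives y2 := node(f(k,k),f(y1,k),node(y1,k,node(y1,a,y1))).
Bind y1 := f(node(2,a,k),3). Substituting into the earlier bindings gives y2 := node(f(k,k),f(f(node(2,a,k),3),k),node(f(node(2,a,k),3),k,node(f(node(2,a,k),3),a,f(node(2,a,k),3)))), x := node(f(node(2,a,k),3),a,f(node(2,a,k),3)).
MGU = { y2 ↦ node(f(k,k),f(f(node(2,a,k),3),k),node(f(node(2,a,k),3),k,node(f(node(2,a,k),3),a,f(node(2,a,k),3)))), x ↦ node(f(node(2,a,k),3),a,f(node(2,a,k),3)), q ↦ k, y1 ↦ f(node(2,a,k),3) }, so x ↦ node(f(node(2,a,k),3),a,f(node(2,a,k),3)).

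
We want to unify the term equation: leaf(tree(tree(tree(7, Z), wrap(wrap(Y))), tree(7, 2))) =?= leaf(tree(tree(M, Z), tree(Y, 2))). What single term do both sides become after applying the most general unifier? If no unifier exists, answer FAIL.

Decompose leaf/1: tree(tree(tree(7, Z), wrap(wrap(Y))), tree(7, 2)) =?= tree(tree(M, Z), tree(Y, 2)).
Decompose tree/2: tree(tree(7, Z), wrap(wrap(Y))) =?= tree(M, Z),  tree(7, 2) =?= tree(Y, 2).
Decompose tree/2: tree(7, Z) =?= M,  wrap(wrap(Y)) =?= Z.
Bind M := tree(7, Z); no other remaining equation mentions M.
Bind Z := wrap(wrap(Y)); no other remaining equation mentions Z. Substituting into the earlier binding gives M := tree(7, wrap(wrap(Y))).
Decompose tree/2: 7 =?= Y,  2 =?= 2.
Bind Y := 7; no other remaining equation mentions Y. Substituting into the earlier bindings gives M := tree(7, wrap(wrap(7))), Z := wrap(wrap(7)).
Delete trivial equation 2 =?= 2.
Applying the MGU to either side gives leaf(tree(tree(tree(7, wrap(wrap(7))), wrap(wrap(7))), tree(7, 2))).

leaf(tree(tree(tree(7, wrap(wrap(7))), wrap(wrap(7))), tree(7, 2)))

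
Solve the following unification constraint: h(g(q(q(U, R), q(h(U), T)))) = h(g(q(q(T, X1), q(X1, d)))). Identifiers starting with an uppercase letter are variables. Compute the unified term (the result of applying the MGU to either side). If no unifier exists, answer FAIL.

Decompose h/1: g(q(q(U, R), q(h(U), T))) = g(q(q(T, X1), q(X1, d))).
Decompose g/1: q(q(U, R), q(h(U), T)) = q(q(T, X1), q(X1, d)).
Decompose q/2: q(U, R) = q(T, X1),  q(h(U), T) = q(X1, d).
Decompose q/2: U = T,  R = X1.
Bind U := T; substituting into the one remaining equation that mentions U gives: q(h(T), T) = q(X1, d).
Bind R := X1; no other remaining equation mentions R.
Decompose q/2: h(T) = X1,  T = d.
Bind X1 := h(T); no other remaining equation mentions X1. Substituting into the earlier binding gives R := h(T).
Bind T := d. Substituting into the earlier bindings gives U := d, R := h(d), X1 := h(d).
Applying the MGU to either side gives h(g(q(q(d, h(d)), q(h(d), d)))).

h(g(q(q(d, h(d)), q(h(d), d))))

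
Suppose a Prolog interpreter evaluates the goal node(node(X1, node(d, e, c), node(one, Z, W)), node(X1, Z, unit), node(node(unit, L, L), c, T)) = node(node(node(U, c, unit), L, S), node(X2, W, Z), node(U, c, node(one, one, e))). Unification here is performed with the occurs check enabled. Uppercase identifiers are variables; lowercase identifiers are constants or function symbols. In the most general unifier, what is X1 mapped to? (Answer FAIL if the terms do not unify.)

node(node(unit, node(d, e, c), node(d, e, c)), c, unit)

Decompose node/3: node(X1, node(d, e, c), node(one, Z, W)) = node(node(U, c, unit), L, S),  node(X1, Z, unit) = node(X2, W, Z),  node(node(unit, L, L), c, T) = node(U, c, node(one, one, e)).
Decompose node/3: X1 = node(U, c, unit),  node(d, e, c) = L,  node(one, Z, W) = S.
Bind X1 := node(U, c, unit); substituting into the one remaining equation that mentions X1 gives: node(node(U, c, unit), Z, unit) = node(X2, W, Z).
Bind L := node(d, e, c); substituting into the one remaining equation that mentions L gives: node(node(unit, node(d, e, c), node(d, e, c)), c, T) = node(U, c, node(one, one, e)).
Bind S := node(one, Z, W); no other remaining equation mentions S.
Decompose node/3: node(U, c, unit) = X2,  Z = W,  unit = Z.
Bind X2 := node(U, c, unit); no other remaining equation mentions X2.
Bind Z := W; substituting into the one remaining equation that mentions Z gives: unit = W. Substituting into the earlier binding gives S := node(one, W, W).
Bind W := unit; no other remaining equation mentions W. Substituting into the earlier bindings gives S := node(one, unit, unit), Z := unit.
Decompose node/3: node(unit, node(d, e, c), node(d, e, c)) = U,  c = c,  T = node(one, one, e).
Bind U := node(unit, node(d, e, c), node(d, e, c)); no other remaining equation mentions U. Substituting into the earlier bindings gives X1 := node(node(unit, node(d, e, c), node(d, e, c)), c, unit), X2 := node(node(unit, node(d, e, c), node(d, e, c)), c, unit).
Delete trivial equation c = c.
Bind T := node(one, one, e).
MGU = { X1 ↦ node(node(unit, node(d, e, c), node(d, e, c)), c, unit), L ↦ node(d, e, c), S ↦ node(one, unit, unit), X2 ↦ node(node(unit, node(d, e, c), node(d, e, c)), c, unit), Z ↦ unit, W ↦ unit, U ↦ node(unit, node(d, e, c), node(d, e, c)), T ↦ node(one, one, e) }, so X1 ↦ node(node(unit, node(d, e, c), node(d, e, c)), c, unit).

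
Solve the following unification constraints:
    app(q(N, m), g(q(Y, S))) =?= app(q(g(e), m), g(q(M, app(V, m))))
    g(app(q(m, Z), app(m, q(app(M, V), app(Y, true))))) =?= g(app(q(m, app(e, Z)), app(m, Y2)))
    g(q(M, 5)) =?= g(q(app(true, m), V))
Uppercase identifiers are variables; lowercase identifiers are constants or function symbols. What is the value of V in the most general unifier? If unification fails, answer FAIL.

FAIL

Decompose app/2: q(N, m) =?= q(g(e), m),  g(q(Y, S)) =?= g(q(M, app(V, m))).
Decompose q/2: N =?= g(e),  m =?= m.
Bind N := g(e); no other remaining equation mentions N.
Delete trivial equation m =?= m.
Decompose g/1: q(Y, S) =?= q(M, app(V, m)).
Decompose q/2: Y =?= M,  S =?= app(V, m).
Bind Y := M; substituting into the one remaining equation that mentions Y gives: g(app(q(m, Z), app(m, q(app(M, V), app(M, true))))) =?= g(app(q(m, app(e, Z)), app(m, Y2))).
Bind S := app(V, m); no other remaining equation mentions S.
Decompose g/1: app(q(m, Z), app(m, q(app(M, V), app(M, true)))) =?= app(q(m, app(e, Z)), app(m, Y2)).
Decompose app/2: q(m, Z) =?= q(m, app(e, Z)),  app(m, q(app(M, V), app(M, true))) =?= app(m, Y2).
Decompose q/2: m =?= m,  Z =?= app(e, Z).
Delete trivial equation m =?= m.
Occurs check fails: Z occurs in app(e, Z); the equation Z =?= app(e, Z) has no finite solution.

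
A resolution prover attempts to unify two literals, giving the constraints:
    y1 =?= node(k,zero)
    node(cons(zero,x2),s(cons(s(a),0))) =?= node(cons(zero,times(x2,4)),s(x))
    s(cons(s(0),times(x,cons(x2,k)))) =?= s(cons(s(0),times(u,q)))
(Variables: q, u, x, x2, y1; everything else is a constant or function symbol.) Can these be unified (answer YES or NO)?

Bind y1 := node(k,zero); no other remaining equation mentions y1.
Decompose node/2: cons(zero,x2) =?= cons(zero,times(x2,4)),  s(cons(s(a),0)) =?= s(x).
Decompose cons/2: zero =?= zero,  x2 =?= times(x2,4).
Delete trivial equation zero =?= zero.
Occurs check fails: x2 occurs in times(x2,4); the equation x2 =?= times(x2,4) has no finite solution.

NO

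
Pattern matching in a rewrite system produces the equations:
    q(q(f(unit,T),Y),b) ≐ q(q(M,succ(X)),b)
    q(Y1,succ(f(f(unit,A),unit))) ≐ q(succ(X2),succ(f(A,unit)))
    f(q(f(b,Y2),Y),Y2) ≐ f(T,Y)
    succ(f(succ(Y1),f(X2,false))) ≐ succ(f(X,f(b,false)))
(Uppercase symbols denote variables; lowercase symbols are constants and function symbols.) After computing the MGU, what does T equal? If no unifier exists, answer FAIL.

FAIL

Decompose q/2: q(f(unit,T),Y) ≐ q(M,succ(X)),  b ≐ b.
Decompose q/2: f(unit,T) ≐ M,  Y ≐ succ(X).
Bind M := f(unit,T); no other remaining equation mentions M.
Bind Y := succ(X); substituting into the one remaining equation that mentions Y gives: f(q(f(b,Y2),succ(X)),Y2) ≐ f(T,succ(X)).
Delete trivial equation b ≐ b.
Decompose q/2: Y1 ≐ succ(X2),  succ(f(f(unit,A),unit)) ≐ succ(f(A,unit)).
Bind Y1 := succ(X2); substituting into the one remaining equation that mentions Y1 gives: succ(f(succ(succ(X2)),f(X2,false))) ≐ succ(f(X,f(b,false))).
Decompose succ/1: f(f(unit,A),unit) ≐ f(A,unit).
Decompose f/2: f(unit,A) ≐ A,  unit ≐ unit.
Occurs check fails: A occurs in f(unit,A); the equation A ≐ f(unit,A) has no finite solution.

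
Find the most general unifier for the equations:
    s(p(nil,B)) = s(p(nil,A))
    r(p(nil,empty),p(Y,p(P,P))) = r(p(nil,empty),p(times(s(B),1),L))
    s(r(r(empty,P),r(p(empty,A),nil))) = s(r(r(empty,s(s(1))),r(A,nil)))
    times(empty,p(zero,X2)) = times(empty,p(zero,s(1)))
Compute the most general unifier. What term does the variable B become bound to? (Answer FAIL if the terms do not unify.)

Decompose s/1: p(nil,B) = p(nil,A).
Decompose p/2: nil = nil,  B = A.
Delete trivial equation nil = nil.
Bind B := A; substituting into the one remaining equation that mentions B gives: r(p(nil,empty),p(Y,p(P,P))) = r(p(nil,empty),p(times(s(A),1),L)).
Decompose r/2: p(nil,empty) = p(nil,empty),  p(Y,p(P,P)) = p(times(s(A),1),L).
Delete trivial equation p(nil,empty) = p(nil,empty).
Decompose p/2: Y = times(s(A),1),  p(P,P) = L.
Bind Y := times(s(A),1); no other remaining equation mentions Y.
Bind L := p(P,P); no other remaining equation mentions L.
Decompose s/1: r(r(empty,P),r(p(empty,A),nil)) = r(r(empty,s(s(1))),r(A,nil)).
Decompose r/2: r(empty,P) = r(empty,s(s(1))),  r(p(empty,A),nil) = r(A,nil).
Decompose r/2: empty = empty,  P = s(s(1)).
Delete trivial equation empty = empty.
Bind P := s(s(1)); no other remaining equation mentions P. Substituting into the earlier binding gives L := p(s(s(1)),s(s(1))).
Decompose r/2: p(empty,A) = A,  nil = nil.
Occurs check fails: A occurs in p(empty,A); the equation A = p(empty,A) has no finite solution.

FAIL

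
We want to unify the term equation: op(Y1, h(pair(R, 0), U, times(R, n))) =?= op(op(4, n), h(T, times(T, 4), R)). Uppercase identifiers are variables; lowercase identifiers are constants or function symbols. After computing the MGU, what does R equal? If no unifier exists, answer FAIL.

Decompose op/2: Y1 =?= op(4, n),  h(pair(R, 0), U, times(R, n)) =?= h(T, times(T, 4), R).
Bind Y1 := op(4, n); no other remaining equation mentions Y1.
Decompose h/3: pair(R, 0) =?= T,  U =?= times(T, 4),  times(R, n) =?= R.
Bind T := pair(R, 0); substituting into the one remaining equation that mentions T gives: U =?= times(pair(R, 0), 4).
Bind U := times(pair(R, 0), 4); no other remaining equation mentions U.
Occurs check fails: R occurs in times(R, n); the equation R =?= times(R, n) has no finite solution.

FAIL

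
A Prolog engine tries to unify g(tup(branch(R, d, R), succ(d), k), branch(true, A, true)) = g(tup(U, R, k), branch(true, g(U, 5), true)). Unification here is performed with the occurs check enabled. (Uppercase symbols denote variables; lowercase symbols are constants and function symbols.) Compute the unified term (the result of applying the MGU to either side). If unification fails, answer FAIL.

Decompose g/2: tup(branch(R, d, R), succ(d), k) = tup(U, R, k),  branch(true, A, true) = branch(true, g(U, 5), true).
Decompose tup/3: branch(R, d, R) = U,  succ(d) = R,  k = k.
Bind U := branch(R, d, R); substituting into the one remaining equation that mentions U gives: branch(true, A, true) = branch(true, g(branch(R, d, R), 5), true).
Bind R := succ(d); substituting into the one remaining equation that mentions R gives: branch(true, A, true) = branch(true, g(branch(succ(d), d, succ(d)), 5), true). Substituting into the earlier binding gives U := branch(succ(d), d, succ(d)).
Delete trivial equation k = k.
Decompose branch/3: true = true,  A = g(branch(succ(d), d, succ(d)), 5),  true = true.
Delete trivial equation true = true.
Bind A := g(branch(succ(d), d, succ(d)), 5); no other remaining equation mentions A.
Delete trivial equation true = true.
Applying the MGU to either side gives g(tup(branch(succ(d), d, succ(d)), succ(d), k), branch(true, g(branch(succ(d), d, succ(d)), 5), true)).

g(tup(branch(succ(d), d, succ(d)), succ(d), k), branch(true, g(branch(succ(d), d, succ(d)), 5), true))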